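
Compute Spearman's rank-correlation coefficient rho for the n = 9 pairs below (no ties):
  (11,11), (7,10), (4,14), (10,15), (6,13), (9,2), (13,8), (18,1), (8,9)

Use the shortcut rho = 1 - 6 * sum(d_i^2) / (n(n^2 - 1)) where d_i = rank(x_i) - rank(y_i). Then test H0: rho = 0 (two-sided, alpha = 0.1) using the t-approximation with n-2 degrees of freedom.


Step 1: Rank x and y separately (midranks; no ties here).
rank(x): 11->7, 7->3, 4->1, 10->6, 6->2, 9->5, 13->8, 18->9, 8->4
rank(y): 11->6, 10->5, 14->8, 15->9, 13->7, 2->2, 8->3, 1->1, 9->4
Step 2: d_i = R_x(i) - R_y(i); compute d_i^2.
  (7-6)^2=1, (3-5)^2=4, (1-8)^2=49, (6-9)^2=9, (2-7)^2=25, (5-2)^2=9, (8-3)^2=25, (9-1)^2=64, (4-4)^2=0
sum(d^2) = 186.
Step 3: rho = 1 - 6*186 / (9*(9^2 - 1)) = 1 - 1116/720 = -0.550000.
Step 4: Under H0, t = rho * sqrt((n-2)/(1-rho^2)) = -1.7424 ~ t(7).
Step 5: Two-sided p-value from the t-distribution with 7 df = 0.124977.
Step 6: alpha = 0.1. fail to reject H0.

rho = -0.5500, p = 0.124977, fail to reject H0 at alpha = 0.1.


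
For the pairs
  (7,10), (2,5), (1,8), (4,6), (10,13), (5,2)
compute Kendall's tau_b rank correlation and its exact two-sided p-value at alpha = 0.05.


Step 1: Enumerate the 15 unordered pairs (i,j) with i<j and classify each by sign(x_j-x_i) * sign(y_j-y_i).
  (1,2):dx=-5,dy=-5->C; (1,3):dx=-6,dy=-2->C; (1,4):dx=-3,dy=-4->C; (1,5):dx=+3,dy=+3->C
  (1,6):dx=-2,dy=-8->C; (2,3):dx=-1,dy=+3->D; (2,4):dx=+2,dy=+1->C; (2,5):dx=+8,dy=+8->C
  (2,6):dx=+3,dy=-3->D; (3,4):dx=+3,dy=-2->D; (3,5):dx=+9,dy=+5->C; (3,6):dx=+4,dy=-6->D
  (4,5):dx=+6,dy=+7->C; (4,6):dx=+1,dy=-4->D; (5,6):dx=-5,dy=-11->C
Step 2: C = 10, D = 5, total pairs = 15.
Step 3: tau = (C - D)/(n(n-1)/2) = (10 - 5)/15 = 0.333333.
Step 4: Exact two-sided p-value (enumerate n! = 720 permutations of y under H0): p = 0.469444.
Step 5: alpha = 0.05. fail to reject H0.

tau_b = 0.3333 (C=10, D=5), p = 0.469444, fail to reject H0.


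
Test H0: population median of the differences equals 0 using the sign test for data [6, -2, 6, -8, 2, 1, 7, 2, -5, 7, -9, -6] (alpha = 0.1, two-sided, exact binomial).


Step 1: Discard zero differences. Original n = 12; n_eff = number of nonzero differences = 12.
Nonzero differences (with sign): +6, -2, +6, -8, +2, +1, +7, +2, -5, +7, -9, -6
Step 2: Count signs: positive = 7, negative = 5.
Step 3: Under H0: P(positive) = 0.5, so the number of positives S ~ Bin(12, 0.5).
Step 4: Two-sided exact p-value = sum of Bin(12,0.5) probabilities at or below the observed probability = 0.774414.
Step 5: alpha = 0.1. fail to reject H0.

n_eff = 12, pos = 7, neg = 5, p = 0.774414, fail to reject H0.


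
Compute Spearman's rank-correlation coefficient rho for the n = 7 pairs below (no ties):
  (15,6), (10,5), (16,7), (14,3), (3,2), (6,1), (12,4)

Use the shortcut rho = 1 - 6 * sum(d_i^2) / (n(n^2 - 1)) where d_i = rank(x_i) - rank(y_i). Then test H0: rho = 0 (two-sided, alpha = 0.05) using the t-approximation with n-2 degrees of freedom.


Step 1: Rank x and y separately (midranks; no ties here).
rank(x): 15->6, 10->3, 16->7, 14->5, 3->1, 6->2, 12->4
rank(y): 6->6, 5->5, 7->7, 3->3, 2->2, 1->1, 4->4
Step 2: d_i = R_x(i) - R_y(i); compute d_i^2.
  (6-6)^2=0, (3-5)^2=4, (7-7)^2=0, (5-3)^2=4, (1-2)^2=1, (2-1)^2=1, (4-4)^2=0
sum(d^2) = 10.
Step 3: rho = 1 - 6*10 / (7*(7^2 - 1)) = 1 - 60/336 = 0.821429.
Step 4: Under H0, t = rho * sqrt((n-2)/(1-rho^2)) = 3.2206 ~ t(5).
Step 5: Two-sided p-value from the t-distribution with 5 df = 0.023449.
Step 6: alpha = 0.05. reject H0.

rho = 0.8214, p = 0.023449, reject H0 at alpha = 0.05.


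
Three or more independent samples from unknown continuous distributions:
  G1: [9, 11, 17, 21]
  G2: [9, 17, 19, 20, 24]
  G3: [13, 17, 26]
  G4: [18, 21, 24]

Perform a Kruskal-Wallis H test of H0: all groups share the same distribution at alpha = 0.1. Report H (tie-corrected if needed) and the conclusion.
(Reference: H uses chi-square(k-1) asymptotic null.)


Step 1: Combine all N = 15 observations and assign midranks.
sorted (value, group, rank): (9,G1,1.5), (9,G2,1.5), (11,G1,3), (13,G3,4), (17,G1,6), (17,G2,6), (17,G3,6), (18,G4,8), (19,G2,9), (20,G2,10), (21,G1,11.5), (21,G4,11.5), (24,G2,13.5), (24,G4,13.5), (26,G3,15)
Step 2: Sum ranks within each group.
R_1 = 22 (n_1 = 4)
R_2 = 40 (n_2 = 5)
R_3 = 25 (n_3 = 3)
R_4 = 33 (n_4 = 3)
Step 3: H = 12/(N(N+1)) * sum(R_i^2/n_i) - 3(N+1)
     = 12/(15*16) * (22^2/4 + 40^2/5 + 25^2/3 + 33^2/3) - 3*16
     = 0.050000 * 1012.33 - 48
     = 2.616667.
Step 4: Ties present; correction factor C = 1 - 42/(15^3 - 15) = 0.987500. Corrected H = 2.616667 / 0.987500 = 2.649789.
Step 5: Under H0, H ~ chi^2(3); p-value = 0.448828.
Step 6: alpha = 0.1. fail to reject H0.

H = 2.6498, df = 3, p = 0.448828, fail to reject H0.


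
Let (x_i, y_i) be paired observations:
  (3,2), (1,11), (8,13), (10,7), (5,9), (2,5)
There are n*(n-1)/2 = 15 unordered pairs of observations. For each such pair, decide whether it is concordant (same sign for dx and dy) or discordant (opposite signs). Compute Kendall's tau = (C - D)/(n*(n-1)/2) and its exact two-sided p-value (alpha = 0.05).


Step 1: Enumerate the 15 unordered pairs (i,j) with i<j and classify each by sign(x_j-x_i) * sign(y_j-y_i).
  (1,2):dx=-2,dy=+9->D; (1,3):dx=+5,dy=+11->C; (1,4):dx=+7,dy=+5->C; (1,5):dx=+2,dy=+7->C
  (1,6):dx=-1,dy=+3->D; (2,3):dx=+7,dy=+2->C; (2,4):dx=+9,dy=-4->D; (2,5):dx=+4,dy=-2->D
  (2,6):dx=+1,dy=-6->D; (3,4):dx=+2,dy=-6->D; (3,5):dx=-3,dy=-4->C; (3,6):dx=-6,dy=-8->C
  (4,5):dx=-5,dy=+2->D; (4,6):dx=-8,dy=-2->C; (5,6):dx=-3,dy=-4->C
Step 2: C = 8, D = 7, total pairs = 15.
Step 3: tau = (C - D)/(n(n-1)/2) = (8 - 7)/15 = 0.066667.
Step 4: Exact two-sided p-value (enumerate n! = 720 permutations of y under H0): p = 1.000000.
Step 5: alpha = 0.05. fail to reject H0.

tau_b = 0.0667 (C=8, D=7), p = 1.000000, fail to reject H0.


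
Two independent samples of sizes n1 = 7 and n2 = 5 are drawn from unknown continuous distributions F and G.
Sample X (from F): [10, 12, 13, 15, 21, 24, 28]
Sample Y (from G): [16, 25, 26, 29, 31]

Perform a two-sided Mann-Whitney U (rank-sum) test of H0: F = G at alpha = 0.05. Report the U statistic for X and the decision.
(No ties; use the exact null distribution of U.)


Step 1: Combine and sort all 12 observations; assign midranks.
sorted (value, group): (10,X), (12,X), (13,X), (15,X), (16,Y), (21,X), (24,X), (25,Y), (26,Y), (28,X), (29,Y), (31,Y)
ranks: 10->1, 12->2, 13->3, 15->4, 16->5, 21->6, 24->7, 25->8, 26->9, 28->10, 29->11, 31->12
Step 2: Rank sum for X: R1 = 1 + 2 + 3 + 4 + 6 + 7 + 10 = 33.
Step 3: U_X = R1 - n1(n1+1)/2 = 33 - 7*8/2 = 33 - 28 = 5.
       U_Y = n1*n2 - U_X = 35 - 5 = 30.
Step 4: No ties, so the exact null distribution of U (based on enumerating the C(12,7) = 792 equally likely rank assignments) gives the two-sided p-value.
Step 5: p-value = 0.047980; compare to alpha = 0.05. reject H0.

U_X = 5, p = 0.047980, reject H0 at alpha = 0.05.


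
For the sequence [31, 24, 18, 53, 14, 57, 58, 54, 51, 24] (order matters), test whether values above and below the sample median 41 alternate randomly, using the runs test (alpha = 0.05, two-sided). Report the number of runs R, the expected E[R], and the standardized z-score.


Step 1: Compute median = 41; label A = above, B = below.
Labels in order: BBBABAAAAB  (n_A = 5, n_B = 5)
Step 2: Count runs R = 5.
Step 3: Under H0 (random ordering), E[R] = 2*n_A*n_B/(n_A+n_B) + 1 = 2*5*5/10 + 1 = 6.0000.
        Var[R] = 2*n_A*n_B*(2*n_A*n_B - n_A - n_B) / ((n_A+n_B)^2 * (n_A+n_B-1)) = 2000/900 = 2.2222.
        SD[R] = 1.4907.
Step 4: Continuity-corrected z = (R + 0.5 - E[R]) / SD[R] = (5 + 0.5 - 6.0000) / 1.4907 = -0.3354.
Step 5: Two-sided p-value via normal approximation = 2*(1 - Phi(|z|)) = 0.737316.
Step 6: alpha = 0.05. fail to reject H0.

R = 5, z = -0.3354, p = 0.737316, fail to reject H0.


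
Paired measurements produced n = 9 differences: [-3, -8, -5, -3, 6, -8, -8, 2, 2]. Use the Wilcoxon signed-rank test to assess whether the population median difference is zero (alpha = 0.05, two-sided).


Step 1: Drop any zero differences (none here) and take |d_i|.
|d| = [3, 8, 5, 3, 6, 8, 8, 2, 2]
Step 2: Midrank |d_i| (ties get averaged ranks).
ranks: |3|->3.5, |8|->8, |5|->5, |3|->3.5, |6|->6, |8|->8, |8|->8, |2|->1.5, |2|->1.5
Step 3: Attach original signs; sum ranks with positive sign and with negative sign.
W+ = 6 + 1.5 + 1.5 = 9
W- = 3.5 + 8 + 5 + 3.5 + 8 + 8 = 36
(Check: W+ + W- = 45 should equal n(n+1)/2 = 45.)
Step 4: Test statistic W = min(W+, W-) = 9.
Step 5: Ties in |d|, so use the tie-corrected normal approximation.
        E[W] = n(n+1)/4 = 9*10/4 = 22.5.
        Tie groups: |d|=2 (t=2), |d|=3 (t=2), |d|=8 (t=3); sum(t^3 - t) = 36.
        Var[W] = n(n+1)(2n+1)/24 - sum(t^3-t)/48 = 1710/24 - 36/48 = 70.5.
        z = (W - E[W]) / sqrt(Var[W]) = (9 - 22.5) / 8.3964 = -1.6078.
        Two-sided p = 2*Phi(z) = 0.107873.
Step 6: alpha = 0.05. fail to reject H0.

W+ = 9, W- = 36, W = min = 9, p = 0.107873, fail to reject H0.


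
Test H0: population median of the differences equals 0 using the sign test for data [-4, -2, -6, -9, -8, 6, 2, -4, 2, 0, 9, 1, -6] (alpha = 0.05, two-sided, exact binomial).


Step 1: Discard zero differences. Original n = 13; n_eff = number of nonzero differences = 12.
Nonzero differences (with sign): -4, -2, -6, -9, -8, +6, +2, -4, +2, +9, +1, -6
Step 2: Count signs: positive = 5, negative = 7.
Step 3: Under H0: P(positive) = 0.5, so the number of positives S ~ Bin(12, 0.5).
Step 4: Two-sided exact p-value = sum of Bin(12,0.5) probabilities at or below the observed probability = 0.774414.
Step 5: alpha = 0.05. fail to reject H0.

n_eff = 12, pos = 5, neg = 7, p = 0.774414, fail to reject H0.


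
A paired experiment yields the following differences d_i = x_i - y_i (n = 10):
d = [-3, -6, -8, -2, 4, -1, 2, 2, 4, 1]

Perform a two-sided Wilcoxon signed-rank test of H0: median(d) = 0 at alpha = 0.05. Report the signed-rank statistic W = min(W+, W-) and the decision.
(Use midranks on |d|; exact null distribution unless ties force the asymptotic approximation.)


Step 1: Drop any zero differences (none here) and take |d_i|.
|d| = [3, 6, 8, 2, 4, 1, 2, 2, 4, 1]
Step 2: Midrank |d_i| (ties get averaged ranks).
ranks: |3|->6, |6|->9, |8|->10, |2|->4, |4|->7.5, |1|->1.5, |2|->4, |2|->4, |4|->7.5, |1|->1.5
Step 3: Attach original signs; sum ranks with positive sign and with negative sign.
W+ = 7.5 + 4 + 4 + 7.5 + 1.5 = 24.5
W- = 6 + 9 + 10 + 4 + 1.5 = 30.5
(Check: W+ + W- = 55 should equal n(n+1)/2 = 55.)
Step 4: Test statistic W = min(W+, W-) = 24.5.
Step 5: Ties in |d|, so use the tie-corrected normal approximation.
        E[W] = n(n+1)/4 = 10*11/4 = 27.5.
        Tie groups: |d|=1 (t=2), |d|=2 (t=3), |d|=4 (t=2); sum(t^3 - t) = 36.
        Var[W] = n(n+1)(2n+1)/24 - sum(t^3-t)/48 = 2310/24 - 36/48 = 95.5.
        z = (W - E[W]) / sqrt(Var[W]) = (24.5 - 27.5) / 9.7724 = -0.3070.
        Two-sided p = 2*Phi(z) = 0.758853.
Step 6: alpha = 0.05. fail to reject H0.

W+ = 24.5, W- = 30.5, W = min = 24.5, p = 0.758853, fail to reject H0.


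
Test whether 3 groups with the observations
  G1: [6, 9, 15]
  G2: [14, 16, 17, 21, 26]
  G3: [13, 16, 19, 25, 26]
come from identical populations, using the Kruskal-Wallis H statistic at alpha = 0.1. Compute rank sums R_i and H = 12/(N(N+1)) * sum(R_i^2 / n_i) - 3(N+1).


Step 1: Combine all N = 13 observations and assign midranks.
sorted (value, group, rank): (6,G1,1), (9,G1,2), (13,G3,3), (14,G2,4), (15,G1,5), (16,G2,6.5), (16,G3,6.5), (17,G2,8), (19,G3,9), (21,G2,10), (25,G3,11), (26,G2,12.5), (26,G3,12.5)
Step 2: Sum ranks within each group.
R_1 = 8 (n_1 = 3)
R_2 = 41 (n_2 = 5)
R_3 = 42 (n_3 = 5)
Step 3: H = 12/(N(N+1)) * sum(R_i^2/n_i) - 3(N+1)
     = 12/(13*14) * (8^2/3 + 41^2/5 + 42^2/5) - 3*14
     = 0.065934 * 710.333 - 42
     = 4.835165.
Step 4: Ties present; correction factor C = 1 - 12/(13^3 - 13) = 0.994505. Corrected H = 4.835165 / 0.994505 = 4.861878.
Step 5: Under H0, H ~ chi^2(2); p-value = 0.087954.
Step 6: alpha = 0.1. reject H0.

H = 4.8619, df = 2, p = 0.087954, reject H0.


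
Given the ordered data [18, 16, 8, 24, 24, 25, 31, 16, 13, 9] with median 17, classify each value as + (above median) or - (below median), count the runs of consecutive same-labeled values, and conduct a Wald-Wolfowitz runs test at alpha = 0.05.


Step 1: Compute median = 17; label A = above, B = below.
Labels in order: ABBAAAABBB  (n_A = 5, n_B = 5)
Step 2: Count runs R = 4.
Step 3: Under H0 (random ordering), E[R] = 2*n_A*n_B/(n_A+n_B) + 1 = 2*5*5/10 + 1 = 6.0000.
        Var[R] = 2*n_A*n_B*(2*n_A*n_B - n_A - n_B) / ((n_A+n_B)^2 * (n_A+n_B-1)) = 2000/900 = 2.2222.
        SD[R] = 1.4907.
Step 4: Continuity-corrected z = (R + 0.5 - E[R]) / SD[R] = (4 + 0.5 - 6.0000) / 1.4907 = -1.0062.
Step 5: Two-sided p-value via normal approximation = 2*(1 - Phi(|z|)) = 0.314305.
Step 6: alpha = 0.05. fail to reject H0.

R = 4, z = -1.0062, p = 0.314305, fail to reject H0.


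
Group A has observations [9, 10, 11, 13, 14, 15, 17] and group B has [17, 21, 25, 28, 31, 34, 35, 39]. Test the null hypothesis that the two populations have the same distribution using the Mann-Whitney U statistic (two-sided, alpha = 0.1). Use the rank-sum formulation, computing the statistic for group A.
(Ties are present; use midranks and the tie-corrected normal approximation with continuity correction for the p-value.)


Step 1: Combine and sort all 15 observations; assign midranks.
sorted (value, group): (9,X), (10,X), (11,X), (13,X), (14,X), (15,X), (17,X), (17,Y), (21,Y), (25,Y), (28,Y), (31,Y), (34,Y), (35,Y), (39,Y)
ranks: 9->1, 10->2, 11->3, 13->4, 14->5, 15->6, 17->7.5, 17->7.5, 21->9, 25->10, 28->11, 31->12, 34->13, 35->14, 39->15
Step 2: Rank sum for X: R1 = 1 + 2 + 3 + 4 + 5 + 6 + 7.5 = 28.5.
Step 3: U_X = R1 - n1(n1+1)/2 = 28.5 - 7*8/2 = 28.5 - 28 = 0.5.
       U_Y = n1*n2 - U_X = 56 - 0.5 = 55.5.
Step 4: Ties are present, so use the tie-corrected normal approximation (with continuity correction) for the p-value.
Step 5: p-value = 0.001763; compare to alpha = 0.1. reject H0.

U_X = 0.5, p = 0.001763, reject H0 at alpha = 0.1.


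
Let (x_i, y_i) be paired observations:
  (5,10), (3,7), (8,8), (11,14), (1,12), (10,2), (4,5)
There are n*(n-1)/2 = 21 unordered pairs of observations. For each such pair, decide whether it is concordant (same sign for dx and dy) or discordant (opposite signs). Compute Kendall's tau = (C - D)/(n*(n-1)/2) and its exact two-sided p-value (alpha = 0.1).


Step 1: Enumerate the 21 unordered pairs (i,j) with i<j and classify each by sign(x_j-x_i) * sign(y_j-y_i).
  (1,2):dx=-2,dy=-3->C; (1,3):dx=+3,dy=-2->D; (1,4):dx=+6,dy=+4->C; (1,5):dx=-4,dy=+2->D
  (1,6):dx=+5,dy=-8->D; (1,7):dx=-1,dy=-5->C; (2,3):dx=+5,dy=+1->C; (2,4):dx=+8,dy=+7->C
  (2,5):dx=-2,dy=+5->D; (2,6):dx=+7,dy=-5->D; (2,7):dx=+1,dy=-2->D; (3,4):dx=+3,dy=+6->C
  (3,5):dx=-7,dy=+4->D; (3,6):dx=+2,dy=-6->D; (3,7):dx=-4,dy=-3->C; (4,5):dx=-10,dy=-2->C
  (4,6):dx=-1,dy=-12->C; (4,7):dx=-7,dy=-9->C; (5,6):dx=+9,dy=-10->D; (5,7):dx=+3,dy=-7->D
  (6,7):dx=-6,dy=+3->D
Step 2: C = 10, D = 11, total pairs = 21.
Step 3: tau = (C - D)/(n(n-1)/2) = (10 - 11)/21 = -0.047619.
Step 4: Exact two-sided p-value (enumerate n! = 5040 permutations of y under H0): p = 1.000000.
Step 5: alpha = 0.1. fail to reject H0.

tau_b = -0.0476 (C=10, D=11), p = 1.000000, fail to reject H0.


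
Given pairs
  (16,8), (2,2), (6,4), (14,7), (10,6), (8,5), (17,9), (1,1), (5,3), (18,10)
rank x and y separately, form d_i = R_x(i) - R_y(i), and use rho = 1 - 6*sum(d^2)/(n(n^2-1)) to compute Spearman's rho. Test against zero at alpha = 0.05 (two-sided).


Step 1: Rank x and y separately (midranks; no ties here).
rank(x): 16->8, 2->2, 6->4, 14->7, 10->6, 8->5, 17->9, 1->1, 5->3, 18->10
rank(y): 8->8, 2->2, 4->4, 7->7, 6->6, 5->5, 9->9, 1->1, 3->3, 10->10
Step 2: d_i = R_x(i) - R_y(i); compute d_i^2.
  (8-8)^2=0, (2-2)^2=0, (4-4)^2=0, (7-7)^2=0, (6-6)^2=0, (5-5)^2=0, (9-9)^2=0, (1-1)^2=0, (3-3)^2=0, (10-10)^2=0
sum(d^2) = 0.
Step 3: rho = 1 - 6*0 / (10*(10^2 - 1)) = 1 - 0/990 = 1.000000.
Step 5: Two-sided p-value from the t-distribution with 8 df = 0.000000.
Step 6: alpha = 0.05. reject H0.

rho = 1.0000, p = 0.000000, reject H0 at alpha = 0.05.


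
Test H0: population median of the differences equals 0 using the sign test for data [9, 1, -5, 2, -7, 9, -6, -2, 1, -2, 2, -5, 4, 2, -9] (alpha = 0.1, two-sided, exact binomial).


Step 1: Discard zero differences. Original n = 15; n_eff = number of nonzero differences = 15.
Nonzero differences (with sign): +9, +1, -5, +2, -7, +9, -6, -2, +1, -2, +2, -5, +4, +2, -9
Step 2: Count signs: positive = 8, negative = 7.
Step 3: Under H0: P(positive) = 0.5, so the number of positives S ~ Bin(15, 0.5).
Step 4: Two-sided exact p-value = sum of Bin(15,0.5) probabilities at or below the observed probability = 1.000000.
Step 5: alpha = 0.1. fail to reject H0.

n_eff = 15, pos = 8, neg = 7, p = 1.000000, fail to reject H0.


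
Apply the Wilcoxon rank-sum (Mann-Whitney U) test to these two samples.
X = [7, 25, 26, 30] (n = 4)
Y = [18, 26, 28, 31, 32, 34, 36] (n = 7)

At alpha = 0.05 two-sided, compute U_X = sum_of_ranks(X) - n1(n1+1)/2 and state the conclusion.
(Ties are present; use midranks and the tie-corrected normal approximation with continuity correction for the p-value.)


Step 1: Combine and sort all 11 observations; assign midranks.
sorted (value, group): (7,X), (18,Y), (25,X), (26,X), (26,Y), (28,Y), (30,X), (31,Y), (32,Y), (34,Y), (36,Y)
ranks: 7->1, 18->2, 25->3, 26->4.5, 26->4.5, 28->6, 30->7, 31->8, 32->9, 34->10, 36->11
Step 2: Rank sum for X: R1 = 1 + 3 + 4.5 + 7 = 15.5.
Step 3: U_X = R1 - n1(n1+1)/2 = 15.5 - 4*5/2 = 15.5 - 10 = 5.5.
       U_Y = n1*n2 - U_X = 28 - 5.5 = 22.5.
Step 4: Ties are present, so use the tie-corrected normal approximation (with continuity correction) for the p-value.
Step 5: p-value = 0.129695; compare to alpha = 0.05. fail to reject H0.

U_X = 5.5, p = 0.129695, fail to reject H0 at alpha = 0.05.


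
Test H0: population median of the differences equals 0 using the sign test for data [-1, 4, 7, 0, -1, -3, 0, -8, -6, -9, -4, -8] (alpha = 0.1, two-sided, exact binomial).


Step 1: Discard zero differences. Original n = 12; n_eff = number of nonzero differences = 10.
Nonzero differences (with sign): -1, +4, +7, -1, -3, -8, -6, -9, -4, -8
Step 2: Count signs: positive = 2, negative = 8.
Step 3: Under H0: P(positive) = 0.5, so the number of positives S ~ Bin(10, 0.5).
Step 4: Two-sided exact p-value = sum of Bin(10,0.5) probabilities at or below the observed probability = 0.109375.
Step 5: alpha = 0.1. fail to reject H0.

n_eff = 10, pos = 2, neg = 8, p = 0.109375, fail to reject H0.


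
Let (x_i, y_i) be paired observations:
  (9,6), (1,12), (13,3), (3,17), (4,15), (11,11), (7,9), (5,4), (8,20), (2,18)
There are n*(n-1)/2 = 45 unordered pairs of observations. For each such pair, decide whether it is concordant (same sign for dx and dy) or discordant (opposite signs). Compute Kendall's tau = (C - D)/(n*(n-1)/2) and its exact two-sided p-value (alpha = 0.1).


Step 1: Enumerate the 45 unordered pairs (i,j) with i<j and classify each by sign(x_j-x_i) * sign(y_j-y_i).
  (1,2):dx=-8,dy=+6->D; (1,3):dx=+4,dy=-3->D; (1,4):dx=-6,dy=+11->D; (1,5):dx=-5,dy=+9->D
  (1,6):dx=+2,dy=+5->C; (1,7):dx=-2,dy=+3->D; (1,8):dx=-4,dy=-2->C; (1,9):dx=-1,dy=+14->D
  (1,10):dx=-7,dy=+12->D; (2,3):dx=+12,dy=-9->D; (2,4):dx=+2,dy=+5->C; (2,5):dx=+3,dy=+3->C
  (2,6):dx=+10,dy=-1->D; (2,7):dx=+6,dy=-3->D; (2,8):dx=+4,dy=-8->D; (2,9):dx=+7,dy=+8->C
  (2,10):dx=+1,dy=+6->C; (3,4):dx=-10,dy=+14->D; (3,5):dx=-9,dy=+12->D; (3,6):dx=-2,dy=+8->D
  (3,7):dx=-6,dy=+6->D; (3,8):dx=-8,dy=+1->D; (3,9):dx=-5,dy=+17->D; (3,10):dx=-11,dy=+15->D
  (4,5):dx=+1,dy=-2->D; (4,6):dx=+8,dy=-6->D; (4,7):dx=+4,dy=-8->D; (4,8):dx=+2,dy=-13->D
  (4,9):dx=+5,dy=+3->C; (4,10):dx=-1,dy=+1->D; (5,6):dx=+7,dy=-4->D; (5,7):dx=+3,dy=-6->D
  (5,8):dx=+1,dy=-11->D; (5,9):dx=+4,dy=+5->C; (5,10):dx=-2,dy=+3->D; (6,7):dx=-4,dy=-2->C
  (6,8):dx=-6,dy=-7->C; (6,9):dx=-3,dy=+9->D; (6,10):dx=-9,dy=+7->D; (7,8):dx=-2,dy=-5->C
  (7,9):dx=+1,dy=+11->C; (7,10):dx=-5,dy=+9->D; (8,9):dx=+3,dy=+16->C; (8,10):dx=-3,dy=+14->D
  (9,10):dx=-6,dy=-2->C
Step 2: C = 14, D = 31, total pairs = 45.
Step 3: tau = (C - D)/(n(n-1)/2) = (14 - 31)/45 = -0.377778.
Step 4: Exact two-sided p-value (enumerate n! = 3628800 permutations of y under H0): p = 0.155742.
Step 5: alpha = 0.1. fail to reject H0.

tau_b = -0.3778 (C=14, D=31), p = 0.155742, fail to reject H0.


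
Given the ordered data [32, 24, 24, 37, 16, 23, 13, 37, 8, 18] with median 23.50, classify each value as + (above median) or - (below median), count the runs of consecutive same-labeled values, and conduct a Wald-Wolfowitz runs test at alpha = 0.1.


Step 1: Compute median = 23.50; label A = above, B = below.
Labels in order: AAAABBBABB  (n_A = 5, n_B = 5)
Step 2: Count runs R = 4.
Step 3: Under H0 (random ordering), E[R] = 2*n_A*n_B/(n_A+n_B) + 1 = 2*5*5/10 + 1 = 6.0000.
        Var[R] = 2*n_A*n_B*(2*n_A*n_B - n_A - n_B) / ((n_A+n_B)^2 * (n_A+n_B-1)) = 2000/900 = 2.2222.
        SD[R] = 1.4907.
Step 4: Continuity-corrected z = (R + 0.5 - E[R]) / SD[R] = (4 + 0.5 - 6.0000) / 1.4907 = -1.0062.
Step 5: Two-sided p-value via normal approximation = 2*(1 - Phi(|z|)) = 0.314305.
Step 6: alpha = 0.1. fail to reject H0.

R = 4, z = -1.0062, p = 0.314305, fail to reject H0.


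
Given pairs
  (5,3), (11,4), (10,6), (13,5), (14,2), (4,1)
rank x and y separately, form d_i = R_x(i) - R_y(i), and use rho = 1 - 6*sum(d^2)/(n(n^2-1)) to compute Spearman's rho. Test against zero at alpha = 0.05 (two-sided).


Step 1: Rank x and y separately (midranks; no ties here).
rank(x): 5->2, 11->4, 10->3, 13->5, 14->6, 4->1
rank(y): 3->3, 4->4, 6->6, 5->5, 2->2, 1->1
Step 2: d_i = R_x(i) - R_y(i); compute d_i^2.
  (2-3)^2=1, (4-4)^2=0, (3-6)^2=9, (5-5)^2=0, (6-2)^2=16, (1-1)^2=0
sum(d^2) = 26.
Step 3: rho = 1 - 6*26 / (6*(6^2 - 1)) = 1 - 156/210 = 0.257143.
Step 4: Under H0, t = rho * sqrt((n-2)/(1-rho^2)) = 0.5322 ~ t(4).
Step 5: Two-sided p-value from the t-distribution with 4 df = 0.622787.
Step 6: alpha = 0.05. fail to reject H0.

rho = 0.2571, p = 0.622787, fail to reject H0 at alpha = 0.05.


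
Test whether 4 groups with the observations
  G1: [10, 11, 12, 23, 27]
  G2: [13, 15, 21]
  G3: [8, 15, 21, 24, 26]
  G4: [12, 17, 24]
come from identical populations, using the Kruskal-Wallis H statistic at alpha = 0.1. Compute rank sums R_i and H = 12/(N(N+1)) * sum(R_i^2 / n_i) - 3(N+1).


Step 1: Combine all N = 16 observations and assign midranks.
sorted (value, group, rank): (8,G3,1), (10,G1,2), (11,G1,3), (12,G1,4.5), (12,G4,4.5), (13,G2,6), (15,G2,7.5), (15,G3,7.5), (17,G4,9), (21,G2,10.5), (21,G3,10.5), (23,G1,12), (24,G3,13.5), (24,G4,13.5), (26,G3,15), (27,G1,16)
Step 2: Sum ranks within each group.
R_1 = 37.5 (n_1 = 5)
R_2 = 24 (n_2 = 3)
R_3 = 47.5 (n_3 = 5)
R_4 = 27 (n_4 = 3)
Step 3: H = 12/(N(N+1)) * sum(R_i^2/n_i) - 3(N+1)
     = 12/(16*17) * (37.5^2/5 + 24^2/3 + 47.5^2/5 + 27^2/3) - 3*17
     = 0.044118 * 1167.5 - 51
     = 0.507353.
Step 4: Ties present; correction factor C = 1 - 24/(16^3 - 16) = 0.994118. Corrected H = 0.507353 / 0.994118 = 0.510355.
Step 5: Under H0, H ~ chi^2(3); p-value = 0.916611.
Step 6: alpha = 0.1. fail to reject H0.

H = 0.5104, df = 3, p = 0.916611, fail to reject H0.


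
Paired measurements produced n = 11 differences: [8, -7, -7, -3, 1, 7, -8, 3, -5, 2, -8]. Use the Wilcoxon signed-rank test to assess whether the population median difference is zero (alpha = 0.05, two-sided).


Step 1: Drop any zero differences (none here) and take |d_i|.
|d| = [8, 7, 7, 3, 1, 7, 8, 3, 5, 2, 8]
Step 2: Midrank |d_i| (ties get averaged ranks).
ranks: |8|->10, |7|->7, |7|->7, |3|->3.5, |1|->1, |7|->7, |8|->10, |3|->3.5, |5|->5, |2|->2, |8|->10
Step 3: Attach original signs; sum ranks with positive sign and with negative sign.
W+ = 10 + 1 + 7 + 3.5 + 2 = 23.5
W- = 7 + 7 + 3.5 + 10 + 5 + 10 = 42.5
(Check: W+ + W- = 66 should equal n(n+1)/2 = 66.)
Step 4: Test statistic W = min(W+, W-) = 23.5.
Step 5: Ties in |d|, so use the tie-corrected normal approximation.
        E[W] = n(n+1)/4 = 11*12/4 = 33.
        Tie groups: |d|=3 (t=2), |d|=7 (t=3), |d|=8 (t=3); sum(t^3 - t) = 54.
        Var[W] = n(n+1)(2n+1)/24 - sum(t^3-t)/48 = 3036/24 - 54/48 = 125.375.
        z = (W - E[W]) / sqrt(Var[W]) = (23.5 - 33) / 11.1971 = -0.8484.
        Two-sided p = 2*Phi(z) = 0.396196.
Step 6: alpha = 0.05. fail to reject H0.

W+ = 23.5, W- = 42.5, W = min = 23.5, p = 0.396196, fail to reject H0.


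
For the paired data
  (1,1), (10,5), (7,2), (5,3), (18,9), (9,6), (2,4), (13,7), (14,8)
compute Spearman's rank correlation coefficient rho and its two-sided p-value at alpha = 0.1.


Step 1: Rank x and y separately (midranks; no ties here).
rank(x): 1->1, 10->6, 7->4, 5->3, 18->9, 9->5, 2->2, 13->7, 14->8
rank(y): 1->1, 5->5, 2->2, 3->3, 9->9, 6->6, 4->4, 7->7, 8->8
Step 2: d_i = R_x(i) - R_y(i); compute d_i^2.
  (1-1)^2=0, (6-5)^2=1, (4-2)^2=4, (3-3)^2=0, (9-9)^2=0, (5-6)^2=1, (2-4)^2=4, (7-7)^2=0, (8-8)^2=0
sum(d^2) = 10.
Step 3: rho = 1 - 6*10 / (9*(9^2 - 1)) = 1 - 60/720 = 0.916667.
Step 4: Under H0, t = rho * sqrt((n-2)/(1-rho^2)) = 6.0685 ~ t(7).
Step 5: Two-sided p-value from the t-distribution with 7 df = 0.000507.
Step 6: alpha = 0.1. reject H0.

rho = 0.9167, p = 0.000507, reject H0 at alpha = 0.1.


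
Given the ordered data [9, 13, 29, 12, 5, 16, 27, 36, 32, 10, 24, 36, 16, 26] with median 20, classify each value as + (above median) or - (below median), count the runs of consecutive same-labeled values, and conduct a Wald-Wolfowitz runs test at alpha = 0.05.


Step 1: Compute median = 20; label A = above, B = below.
Labels in order: BBABBBAAABAABA  (n_A = 7, n_B = 7)
Step 2: Count runs R = 8.
Step 3: Under H0 (random ordering), E[R] = 2*n_A*n_B/(n_A+n_B) + 1 = 2*7*7/14 + 1 = 8.0000.
        Var[R] = 2*n_A*n_B*(2*n_A*n_B - n_A - n_B) / ((n_A+n_B)^2 * (n_A+n_B-1)) = 8232/2548 = 3.2308.
        SD[R] = 1.7974.
Step 4: R = E[R], so z = 0 with no continuity correction.
Step 5: Two-sided p-value via normal approximation = 2*(1 - Phi(|z|)) = 1.000000.
Step 6: alpha = 0.05. fail to reject H0.

R = 8, z = 0.0000, p = 1.000000, fail to reject H0.


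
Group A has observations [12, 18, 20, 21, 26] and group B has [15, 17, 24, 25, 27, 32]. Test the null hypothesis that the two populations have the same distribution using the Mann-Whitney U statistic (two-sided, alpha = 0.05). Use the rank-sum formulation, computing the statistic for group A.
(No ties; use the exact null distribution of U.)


Step 1: Combine and sort all 11 observations; assign midranks.
sorted (value, group): (12,X), (15,Y), (17,Y), (18,X), (20,X), (21,X), (24,Y), (25,Y), (26,X), (27,Y), (32,Y)
ranks: 12->1, 15->2, 17->3, 18->4, 20->5, 21->6, 24->7, 25->8, 26->9, 27->10, 32->11
Step 2: Rank sum for X: R1 = 1 + 4 + 5 + 6 + 9 = 25.
Step 3: U_X = R1 - n1(n1+1)/2 = 25 - 5*6/2 = 25 - 15 = 10.
       U_Y = n1*n2 - U_X = 30 - 10 = 20.
Step 4: No ties, so the exact null distribution of U (based on enumerating the C(11,5) = 462 equally likely rank assignments) gives the two-sided p-value.
Step 5: p-value = 0.428571; compare to alpha = 0.05. fail to reject H0.

U_X = 10, p = 0.428571, fail to reject H0 at alpha = 0.05.


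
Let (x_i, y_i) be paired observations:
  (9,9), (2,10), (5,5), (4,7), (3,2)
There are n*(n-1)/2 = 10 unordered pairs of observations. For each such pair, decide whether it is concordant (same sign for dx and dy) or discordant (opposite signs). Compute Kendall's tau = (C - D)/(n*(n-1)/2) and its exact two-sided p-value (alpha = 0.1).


Step 1: Enumerate the 10 unordered pairs (i,j) with i<j and classify each by sign(x_j-x_i) * sign(y_j-y_i).
  (1,2):dx=-7,dy=+1->D; (1,3):dx=-4,dy=-4->C; (1,4):dx=-5,dy=-2->C; (1,5):dx=-6,dy=-7->C
  (2,3):dx=+3,dy=-5->D; (2,4):dx=+2,dy=-3->D; (2,5):dx=+1,dy=-8->D; (3,4):dx=-1,dy=+2->D
  (3,5):dx=-2,dy=-3->C; (4,5):dx=-1,dy=-5->C
Step 2: C = 5, D = 5, total pairs = 10.
Step 3: tau = (C - D)/(n(n-1)/2) = (5 - 5)/10 = 0.000000.
Step 4: Exact two-sided p-value (enumerate n! = 120 permutations of y under H0): p = 1.000000.
Step 5: alpha = 0.1. fail to reject H0.

tau_b = 0.0000 (C=5, D=5), p = 1.000000, fail to reject H0.


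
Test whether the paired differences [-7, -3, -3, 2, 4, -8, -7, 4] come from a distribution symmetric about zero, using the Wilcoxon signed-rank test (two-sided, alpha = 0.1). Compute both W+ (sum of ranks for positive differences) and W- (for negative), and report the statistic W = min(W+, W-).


Step 1: Drop any zero differences (none here) and take |d_i|.
|d| = [7, 3, 3, 2, 4, 8, 7, 4]
Step 2: Midrank |d_i| (ties get averaged ranks).
ranks: |7|->6.5, |3|->2.5, |3|->2.5, |2|->1, |4|->4.5, |8|->8, |7|->6.5, |4|->4.5
Step 3: Attach original signs; sum ranks with positive sign and with negative sign.
W+ = 1 + 4.5 + 4.5 = 10
W- = 6.5 + 2.5 + 2.5 + 8 + 6.5 = 26
(Check: W+ + W- = 36 should equal n(n+1)/2 = 36.)
Step 4: Test statistic W = min(W+, W-) = 10.
Step 5: Ties in |d|, so use the tie-corrected normal approximation.
        E[W] = n(n+1)/4 = 8*9/4 = 18.
        Tie groups: |d|=3 (t=2), |d|=4 (t=2), |d|=7 (t=2); sum(t^3 - t) = 18.
        Var[W] = n(n+1)(2n+1)/24 - sum(t^3-t)/48 = 1224/24 - 18/48 = 50.625.
        z = (W - E[W]) / sqrt(Var[W]) = (10 - 18) / 7.1151 = -1.1244.
        Two-sided p = 2*Phi(z) = 0.260858.
Step 6: alpha = 0.1. fail to reject H0.

W+ = 10, W- = 26, W = min = 10, p = 0.260858, fail to reject H0.


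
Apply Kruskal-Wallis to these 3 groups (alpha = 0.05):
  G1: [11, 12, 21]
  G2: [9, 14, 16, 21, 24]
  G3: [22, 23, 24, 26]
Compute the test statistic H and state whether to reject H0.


Step 1: Combine all N = 12 observations and assign midranks.
sorted (value, group, rank): (9,G2,1), (11,G1,2), (12,G1,3), (14,G2,4), (16,G2,5), (21,G1,6.5), (21,G2,6.5), (22,G3,8), (23,G3,9), (24,G2,10.5), (24,G3,10.5), (26,G3,12)
Step 2: Sum ranks within each group.
R_1 = 11.5 (n_1 = 3)
R_2 = 27 (n_2 = 5)
R_3 = 39.5 (n_3 = 4)
Step 3: H = 12/(N(N+1)) * sum(R_i^2/n_i) - 3(N+1)
     = 12/(12*13) * (11.5^2/3 + 27^2/5 + 39.5^2/4) - 3*13
     = 0.076923 * 579.946 - 39
     = 5.611218.
Step 4: Ties present; correction factor C = 1 - 12/(12^3 - 12) = 0.993007. Corrected H = 5.611218 / 0.993007 = 5.650734.
Step 5: Under H0, H ~ chi^2(2); p-value = 0.059287.
Step 6: alpha = 0.05. fail to reject H0.

H = 5.6507, df = 2, p = 0.059287, fail to reject H0.


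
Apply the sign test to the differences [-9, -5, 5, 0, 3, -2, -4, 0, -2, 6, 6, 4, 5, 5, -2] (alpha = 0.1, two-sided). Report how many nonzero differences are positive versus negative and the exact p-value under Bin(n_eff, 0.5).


Step 1: Discard zero differences. Original n = 15; n_eff = number of nonzero differences = 13.
Nonzero differences (with sign): -9, -5, +5, +3, -2, -4, -2, +6, +6, +4, +5, +5, -2
Step 2: Count signs: positive = 7, negative = 6.
Step 3: Under H0: P(positive) = 0.5, so the number of positives S ~ Bin(13, 0.5).
Step 4: Two-sided exact p-value = sum of Bin(13,0.5) probabilities at or below the observed probability = 1.000000.
Step 5: alpha = 0.1. fail to reject H0.

n_eff = 13, pos = 7, neg = 6, p = 1.000000, fail to reject H0.


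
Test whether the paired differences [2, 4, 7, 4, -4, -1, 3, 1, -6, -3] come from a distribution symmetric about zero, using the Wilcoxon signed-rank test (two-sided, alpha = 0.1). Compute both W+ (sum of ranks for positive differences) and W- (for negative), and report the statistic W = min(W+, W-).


Step 1: Drop any zero differences (none here) and take |d_i|.
|d| = [2, 4, 7, 4, 4, 1, 3, 1, 6, 3]
Step 2: Midrank |d_i| (ties get averaged ranks).
ranks: |2|->3, |4|->7, |7|->10, |4|->7, |4|->7, |1|->1.5, |3|->4.5, |1|->1.5, |6|->9, |3|->4.5
Step 3: Attach original signs; sum ranks with positive sign and with negative sign.
W+ = 3 + 7 + 10 + 7 + 4.5 + 1.5 = 33
W- = 7 + 1.5 + 9 + 4.5 = 22
(Check: W+ + W- = 55 should equal n(n+1)/2 = 55.)
Step 4: Test statistic W = min(W+, W-) = 22.
Step 5: Ties in |d|, so use the tie-corrected normal approximation.
        E[W] = n(n+1)/4 = 10*11/4 = 27.5.
        Tie groups: |d|=1 (t=2), |d|=3 (t=2), |d|=4 (t=3); sum(t^3 - t) = 36.
        Var[W] = n(n+1)(2n+1)/24 - sum(t^3-t)/48 = 2310/24 - 36/48 = 95.5.
        z = (W - E[W]) / sqrt(Var[W]) = (22 - 27.5) / 9.7724 = -0.5628.
        Two-sided p = 2*Phi(z) = 0.573565.
Step 6: alpha = 0.1. fail to reject H0.

W+ = 33, W- = 22, W = min = 22, p = 0.573565, fail to reject H0.


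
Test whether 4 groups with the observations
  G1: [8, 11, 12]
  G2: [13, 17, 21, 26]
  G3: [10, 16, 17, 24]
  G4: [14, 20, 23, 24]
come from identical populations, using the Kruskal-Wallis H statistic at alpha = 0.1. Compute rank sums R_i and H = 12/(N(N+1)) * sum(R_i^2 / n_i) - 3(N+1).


Step 1: Combine all N = 15 observations and assign midranks.
sorted (value, group, rank): (8,G1,1), (10,G3,2), (11,G1,3), (12,G1,4), (13,G2,5), (14,G4,6), (16,G3,7), (17,G2,8.5), (17,G3,8.5), (20,G4,10), (21,G2,11), (23,G4,12), (24,G3,13.5), (24,G4,13.5), (26,G2,15)
Step 2: Sum ranks within each group.
R_1 = 8 (n_1 = 3)
R_2 = 39.5 (n_2 = 4)
R_3 = 31 (n_3 = 4)
R_4 = 41.5 (n_4 = 4)
Step 3: H = 12/(N(N+1)) * sum(R_i^2/n_i) - 3(N+1)
     = 12/(15*16) * (8^2/3 + 39.5^2/4 + 31^2/4 + 41.5^2/4) - 3*16
     = 0.050000 * 1082.21 - 48
     = 6.110417.
Step 4: Ties present; correction factor C = 1 - 12/(15^3 - 15) = 0.996429. Corrected H = 6.110417 / 0.996429 = 6.132318.
Step 5: Under H0, H ~ chi^2(3); p-value = 0.105347.
Step 6: alpha = 0.1. fail to reject H0.

H = 6.1323, df = 3, p = 0.105347, fail to reject H0.


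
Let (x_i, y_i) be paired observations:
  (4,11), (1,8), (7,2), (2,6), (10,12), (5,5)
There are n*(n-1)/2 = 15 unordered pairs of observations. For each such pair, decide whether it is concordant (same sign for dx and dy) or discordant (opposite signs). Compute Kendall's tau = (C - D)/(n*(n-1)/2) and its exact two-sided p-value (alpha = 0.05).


Step 1: Enumerate the 15 unordered pairs (i,j) with i<j and classify each by sign(x_j-x_i) * sign(y_j-y_i).
  (1,2):dx=-3,dy=-3->C; (1,3):dx=+3,dy=-9->D; (1,4):dx=-2,dy=-5->C; (1,5):dx=+6,dy=+1->C
  (1,6):dx=+1,dy=-6->D; (2,3):dx=+6,dy=-6->D; (2,4):dx=+1,dy=-2->D; (2,5):dx=+9,dy=+4->C
  (2,6):dx=+4,dy=-3->D; (3,4):dx=-5,dy=+4->D; (3,5):dx=+3,dy=+10->C; (3,6):dx=-2,dy=+3->D
  (4,5):dx=+8,dy=+6->C; (4,6):dx=+3,dy=-1->D; (5,6):dx=-5,dy=-7->C
Step 2: C = 7, D = 8, total pairs = 15.
Step 3: tau = (C - D)/(n(n-1)/2) = (7 - 8)/15 = -0.066667.
Step 4: Exact two-sided p-value (enumerate n! = 720 permutations of y under H0): p = 1.000000.
Step 5: alpha = 0.05. fail to reject H0.

tau_b = -0.0667 (C=7, D=8), p = 1.000000, fail to reject H0.


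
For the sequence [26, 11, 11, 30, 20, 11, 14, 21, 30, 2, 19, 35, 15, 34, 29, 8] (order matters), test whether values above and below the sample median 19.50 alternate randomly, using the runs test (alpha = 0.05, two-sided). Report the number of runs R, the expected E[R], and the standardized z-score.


Step 1: Compute median = 19.50; label A = above, B = below.
Labels in order: ABBAABBAABBABAAB  (n_A = 8, n_B = 8)
Step 2: Count runs R = 10.
Step 3: Under H0 (random ordering), E[R] = 2*n_A*n_B/(n_A+n_B) + 1 = 2*8*8/16 + 1 = 9.0000.
        Var[R] = 2*n_A*n_B*(2*n_A*n_B - n_A - n_B) / ((n_A+n_B)^2 * (n_A+n_B-1)) = 14336/3840 = 3.7333.
        SD[R] = 1.9322.
Step 4: Continuity-corrected z = (R - 0.5 - E[R]) / SD[R] = (10 - 0.5 - 9.0000) / 1.9322 = 0.2588.
Step 5: Two-sided p-value via normal approximation = 2*(1 - Phi(|z|)) = 0.795809.
Step 6: alpha = 0.05. fail to reject H0.

R = 10, z = 0.2588, p = 0.795809, fail to reject H0.


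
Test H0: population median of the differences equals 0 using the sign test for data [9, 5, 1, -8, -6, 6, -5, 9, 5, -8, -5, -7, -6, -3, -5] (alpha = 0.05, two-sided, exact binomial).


Step 1: Discard zero differences. Original n = 15; n_eff = number of nonzero differences = 15.
Nonzero differences (with sign): +9, +5, +1, -8, -6, +6, -5, +9, +5, -8, -5, -7, -6, -3, -5
Step 2: Count signs: positive = 6, negative = 9.
Step 3: Under H0: P(positive) = 0.5, so the number of positives S ~ Bin(15, 0.5).
Step 4: Two-sided exact p-value = sum of Bin(15,0.5) probabilities at or below the observed probability = 0.607239.
Step 5: alpha = 0.05. fail to reject H0.

n_eff = 15, pos = 6, neg = 9, p = 0.607239, fail to reject H0.


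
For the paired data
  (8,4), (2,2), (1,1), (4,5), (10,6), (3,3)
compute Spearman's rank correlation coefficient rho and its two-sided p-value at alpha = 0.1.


Step 1: Rank x and y separately (midranks; no ties here).
rank(x): 8->5, 2->2, 1->1, 4->4, 10->6, 3->3
rank(y): 4->4, 2->2, 1->1, 5->5, 6->6, 3->3
Step 2: d_i = R_x(i) - R_y(i); compute d_i^2.
  (5-4)^2=1, (2-2)^2=0, (1-1)^2=0, (4-5)^2=1, (6-6)^2=0, (3-3)^2=0
sum(d^2) = 2.
Step 3: rho = 1 - 6*2 / (6*(6^2 - 1)) = 1 - 12/210 = 0.942857.
Step 4: Under H0, t = rho * sqrt((n-2)/(1-rho^2)) = 5.6595 ~ t(4).
Step 5: Two-sided p-value from the t-distribution with 4 df = 0.004805.
Step 6: alpha = 0.1. reject H0.

rho = 0.9429, p = 0.004805, reject H0 at alpha = 0.1.


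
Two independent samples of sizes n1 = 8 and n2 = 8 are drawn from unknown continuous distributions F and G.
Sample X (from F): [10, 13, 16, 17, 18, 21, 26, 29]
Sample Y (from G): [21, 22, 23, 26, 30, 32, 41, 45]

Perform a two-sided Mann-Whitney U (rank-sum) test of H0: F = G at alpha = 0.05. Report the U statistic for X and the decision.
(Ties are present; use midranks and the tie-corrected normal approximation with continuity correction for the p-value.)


Step 1: Combine and sort all 16 observations; assign midranks.
sorted (value, group): (10,X), (13,X), (16,X), (17,X), (18,X), (21,X), (21,Y), (22,Y), (23,Y), (26,X), (26,Y), (29,X), (30,Y), (32,Y), (41,Y), (45,Y)
ranks: 10->1, 13->2, 16->3, 17->4, 18->5, 21->6.5, 21->6.5, 22->8, 23->9, 26->10.5, 26->10.5, 29->12, 30->13, 32->14, 41->15, 45->16
Step 2: Rank sum for X: R1 = 1 + 2 + 3 + 4 + 5 + 6.5 + 10.5 + 12 = 44.
Step 3: U_X = R1 - n1(n1+1)/2 = 44 - 8*9/2 = 44 - 36 = 8.
       U_Y = n1*n2 - U_X = 64 - 8 = 56.
Step 4: Ties are present, so use the tie-corrected normal approximation (with continuity correction) for the p-value.
Step 5: p-value = 0.013450; compare to alpha = 0.05. reject H0.

U_X = 8, p = 0.013450, reject H0 at alpha = 0.05.


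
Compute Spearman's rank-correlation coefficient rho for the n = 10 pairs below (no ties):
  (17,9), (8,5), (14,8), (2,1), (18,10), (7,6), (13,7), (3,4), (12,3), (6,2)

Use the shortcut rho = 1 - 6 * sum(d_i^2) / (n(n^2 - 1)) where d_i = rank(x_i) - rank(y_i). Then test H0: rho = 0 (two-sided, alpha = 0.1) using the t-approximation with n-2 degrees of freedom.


Step 1: Rank x and y separately (midranks; no ties here).
rank(x): 17->9, 8->5, 14->8, 2->1, 18->10, 7->4, 13->7, 3->2, 12->6, 6->3
rank(y): 9->9, 5->5, 8->8, 1->1, 10->10, 6->6, 7->7, 4->4, 3->3, 2->2
Step 2: d_i = R_x(i) - R_y(i); compute d_i^2.
  (9-9)^2=0, (5-5)^2=0, (8-8)^2=0, (1-1)^2=0, (10-10)^2=0, (4-6)^2=4, (7-7)^2=0, (2-4)^2=4, (6-3)^2=9, (3-2)^2=1
sum(d^2) = 18.
Step 3: rho = 1 - 6*18 / (10*(10^2 - 1)) = 1 - 108/990 = 0.890909.
Step 4: Under H0, t = rho * sqrt((n-2)/(1-rho^2)) = 5.5482 ~ t(8).
Step 5: Two-sided p-value from the t-distribution with 8 df = 0.000542.
Step 6: alpha = 0.1. reject H0.

rho = 0.8909, p = 0.000542, reject H0 at alpha = 0.1.


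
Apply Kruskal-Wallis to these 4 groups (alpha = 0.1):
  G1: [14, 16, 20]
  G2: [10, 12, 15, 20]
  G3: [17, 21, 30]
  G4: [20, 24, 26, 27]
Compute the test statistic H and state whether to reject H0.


Step 1: Combine all N = 14 observations and assign midranks.
sorted (value, group, rank): (10,G2,1), (12,G2,2), (14,G1,3), (15,G2,4), (16,G1,5), (17,G3,6), (20,G1,8), (20,G2,8), (20,G4,8), (21,G3,10), (24,G4,11), (26,G4,12), (27,G4,13), (30,G3,14)
Step 2: Sum ranks within each group.
R_1 = 16 (n_1 = 3)
R_2 = 15 (n_2 = 4)
R_3 = 30 (n_3 = 3)
R_4 = 44 (n_4 = 4)
Step 3: H = 12/(N(N+1)) * sum(R_i^2/n_i) - 3(N+1)
     = 12/(14*15) * (16^2/3 + 15^2/4 + 30^2/3 + 44^2/4) - 3*15
     = 0.057143 * 925.583 - 45
     = 7.890476.
Step 4: Ties present; correction factor C = 1 - 24/(14^3 - 14) = 0.991209. Corrected H = 7.890476 / 0.991209 = 7.960458.
Step 5: Under H0, H ~ chi^2(3); p-value = 0.046836.
Step 6: alpha = 0.1. reject H0.

H = 7.9605, df = 3, p = 0.046836, reject H0.


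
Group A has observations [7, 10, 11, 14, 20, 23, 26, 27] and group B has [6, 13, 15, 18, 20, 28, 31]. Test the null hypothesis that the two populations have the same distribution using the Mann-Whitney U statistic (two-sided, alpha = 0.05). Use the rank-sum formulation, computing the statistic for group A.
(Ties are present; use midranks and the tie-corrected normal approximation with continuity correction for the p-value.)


Step 1: Combine and sort all 15 observations; assign midranks.
sorted (value, group): (6,Y), (7,X), (10,X), (11,X), (13,Y), (14,X), (15,Y), (18,Y), (20,X), (20,Y), (23,X), (26,X), (27,X), (28,Y), (31,Y)
ranks: 6->1, 7->2, 10->3, 11->4, 13->5, 14->6, 15->7, 18->8, 20->9.5, 20->9.5, 23->11, 26->12, 27->13, 28->14, 31->15
Step 2: Rank sum for X: R1 = 2 + 3 + 4 + 6 + 9.5 + 11 + 12 + 13 = 60.5.
Step 3: U_X = R1 - n1(n1+1)/2 = 60.5 - 8*9/2 = 60.5 - 36 = 24.5.
       U_Y = n1*n2 - U_X = 56 - 24.5 = 31.5.
Step 4: Ties are present, so use the tie-corrected normal approximation (with continuity correction) for the p-value.
Step 5: p-value = 0.728221; compare to alpha = 0.05. fail to reject H0.

U_X = 24.5, p = 0.728221, fail to reject H0 at alpha = 0.05.
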